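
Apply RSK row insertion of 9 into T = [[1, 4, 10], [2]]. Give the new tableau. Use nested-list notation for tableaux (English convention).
In row 1, 9 replaces 10 (the leftmost entry greater than 9); 10 is bumped to row 2. 10 is appended to row 2. The new tableau is [[1, 4, 9], [2, 10]].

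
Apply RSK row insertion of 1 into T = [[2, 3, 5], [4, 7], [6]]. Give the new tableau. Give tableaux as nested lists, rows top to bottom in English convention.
[[1, 3, 5], [2, 7], [4], [6]]

In row 1, 1 replaces 2 (the leftmost entry greater than 1); 2 is bumped to row 2. In row 2, 2 replaces 4 (the leftmost entry greater than 2); 4 is bumped to row 3. In row 3, 4 replaces 6 (the leftmost entry greater than 4); 6 is bumped to row 4. 6 starts a new row 4. The new tableau is [[1, 3, 5], [2, 7], [4], [6]].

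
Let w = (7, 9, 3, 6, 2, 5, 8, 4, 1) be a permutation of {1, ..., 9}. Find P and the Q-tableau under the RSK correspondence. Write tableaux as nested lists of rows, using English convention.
Insert each entry of the permutation into P by Schensted row insertion, recording in Q the position of each new cell.

Insert 7: appended to row 1. P = [[7]].
Insert 9: appended to row 1. P = [[7, 9]].
Insert 3: 3 bumps 7 from row 1; 7 starts row 2. P = [[3, 9], [7]].
Insert 6: 6 bumps 9 from row 1; 9 appends to row 2. P = [[3, 6], [7, 9]].
Insert 2: 2 bumps 3 from row 1; 3 bumps 7 from row 2; 7 starts row 3. P = [[2, 6], [3, 9], [7]].
Insert 5: 5 bumps 6 from row 1; 6 bumps 9 from row 2; 9 appends to row 3. P = [[2, 5], [3, 6], [7, 9]].
Insert 8: appended to row 1. P = [[2, 5, 8], [3, 6], [7, 9]].
Insert 4: 4 bumps 5 from row 1; 5 bumps 6 from row 2; 6 bumps 7 from row 3; 7 starts row 4. P = [[2, 4, 8], [3, 5], [6, 9], [7]].
Insert 1: 1 bumps 2 from row 1; 2 bumps 3 from row 2; 3 bumps 6 from row 3; 6 bumps 7 from row 4; 7 starts row 5. P = [[1, 4, 8], [2, 5], [3, 9], [6], [7]].

So P = [[1, 4, 8], [2, 5], [3, 9], [6], [7]], Q = [[1, 2, 7], [3, 4], [5, 6], [8], [9]].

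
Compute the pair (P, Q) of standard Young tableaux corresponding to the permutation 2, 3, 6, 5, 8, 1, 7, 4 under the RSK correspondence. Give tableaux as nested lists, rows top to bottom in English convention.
Insert each entry of the permutation into P by Schensted row insertion, recording in Q the position of each new cell.

Insert 2: appended to row 1. P = [[2]].
Insert 3: appended to row 1. P = [[2, 3]].
Insert 6: appended to row 1. P = [[2, 3, 6]].
Insert 5: 5 bumps 6 from row 1; 6 starts row 2. P = [[2, 3, 5], [6]].
Insert 8: appended to row 1. P = [[2, 3, 5, 8], [6]].
Insert 1: 1 bumps 2 from row 1; 2 bumps 6 from row 2; 6 starts row 3. P = [[1, 3, 5, 8], [2], [6]].
Insert 7: 7 bumps 8 from row 1; 8 appends to row 2. P = [[1, 3, 5, 7], [2, 8], [6]].
Insert 4: 4 bumps 5 from row 1; 5 bumps 8 from row 2; 8 appends to row 3. P = [[1, 3, 4, 7], [2, 5], [6, 8]].

So P = [[1, 3, 4, 7], [2, 5], [6, 8]], Q = [[1, 2, 3, 5], [4, 7], [6, 8]].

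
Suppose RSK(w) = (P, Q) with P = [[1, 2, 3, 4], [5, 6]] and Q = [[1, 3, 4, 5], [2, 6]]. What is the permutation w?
Reverse RSK: for i = n, n-1, ..., 1, locate i in Q, remove the corresponding corner cell from P, and reverse-bump its entry up through P; the value ejected from row 1 is w(i).

So w = 5 1 2 3 6 4.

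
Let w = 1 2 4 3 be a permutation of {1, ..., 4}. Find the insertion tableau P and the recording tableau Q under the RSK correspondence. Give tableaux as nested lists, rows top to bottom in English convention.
Insert each entry of the permutation into P by Schensted row insertion, recording in Q the position of each new cell.

After inserting 1: P = [[1]].
After inserting 2: P = [[1, 2]].
After inserting 4: P = [[1, 2, 4]].
After inserting 3: P = [[1, 2, 3], [4]].

So P = [[1, 2, 3], [4]], Q = [[1, 2, 3], [4]].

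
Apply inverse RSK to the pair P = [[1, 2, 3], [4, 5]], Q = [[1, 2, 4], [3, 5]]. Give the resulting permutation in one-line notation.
Reverse the RSK construction: for i from n down to 1, find the cell of Q containing i, remove the entry at that cell from P, and reverse-bump it up through P; the value ejected from row 1 is w(i).

Step i=5: Q has 5 at row 2, column 2; remove 5 from row 2 of P and reverse-bump: 5 enters row 1 and ejects 3. So w(5) = 3. P is now [[1, 2, 5], [4]].
Step i=4: Q has 4 at row 1, column 3; remove that cell from P, ejecting 5. So w(4) = 5. P is now [[1, 2], [4]].
Step i=3: Q has 3 at row 2, column 1; remove 4 from row 2 of P and reverse-bump: 4 enters row 1 and ejects 2. So w(3) = 2. P is now [[1, 4]].
Step i=2: Q has 2 at row 1, column 2; remove that cell from P, ejecting 4. So w(2) = 4. P is now [[1]].
Step i=1: Q has 1 at row 1, column 1; remove that cell from P, ejecting 1. So w(1) = 1. P is now [].

So w = 1 4 2 5 3.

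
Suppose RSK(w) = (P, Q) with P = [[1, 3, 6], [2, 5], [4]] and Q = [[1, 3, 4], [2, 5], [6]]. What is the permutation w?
4 2 5 6 3 1

Reverse the RSK construction: for i from n down to 1, find the cell of Q containing i, remove the entry at that cell from P, and reverse-bump it up through P; the value ejected from row 1 is w(i).

Step i=6: Q has 6 at row 3, column 1; remove 4 from row 3 of P and reverse-bump: 4 enters row 2 and ejects 2; 2 enters row 1 and ejects 1. So w(6) = 1. P is now [[2, 3, 6], [4, 5]].
Step i=5: Q has 5 at row 2, column 2; remove 5 from row 2 of P and reverse-bump: 5 enters row 1 and ejects 3. So w(5) = 3. P is now [[2, 5, 6], [4]].
Step i=4: Q has 4 at row 1, column 3; remove that cell from P, ejecting 6. So w(4) = 6. P is now [[2, 5], [4]].
Step i=3: Q has 3 at row 1, column 2; remove that cell from P, ejecting 5. So w(3) = 5. P is now [[2], [4]].
Step i=2: Q has 2 at row 2, column 1; remove 4 from row 2 of P and reverse-bump: 4 enters row 1 and ejects 2. So w(2) = 2. P is now [[4]].
Step i=1: Q has 1 at row 1, column 1; remove that cell from P, ejecting 4. So w(1) = 4. P is now [].

So w = 4 2 5 6 3 1.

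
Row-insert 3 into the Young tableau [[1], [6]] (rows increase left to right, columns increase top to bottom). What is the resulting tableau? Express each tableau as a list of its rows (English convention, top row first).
3 is larger than every entry of row 1, so it is appended to row 1. The new tableau is [[1, 3], [6]].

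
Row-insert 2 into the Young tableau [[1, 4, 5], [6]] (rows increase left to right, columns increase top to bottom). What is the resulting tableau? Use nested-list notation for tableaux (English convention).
In row 1, 2 replaces 4 (the leftmost entry greater than 2); 4 is bumped to row 2. In row 2, 4 replaces 6 (the leftmost entry greater than 4); 6 is bumped to row 3. 6 starts a new row 3. The new tableau is [[1, 2, 5], [4], [6]].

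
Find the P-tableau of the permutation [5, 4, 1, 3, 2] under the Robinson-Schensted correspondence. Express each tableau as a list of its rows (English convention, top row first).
After inserting 5: P = [[5]].
After inserting 4: P = [[4], [5]].
After inserting 1: P = [[1], [4], [5]].
After inserting 3: P = [[1, 3], [4], [5]].
After inserting 2: P = [[1, 2], [3], [4], [5]].

So P = [[1, 2], [3], [4], [5]].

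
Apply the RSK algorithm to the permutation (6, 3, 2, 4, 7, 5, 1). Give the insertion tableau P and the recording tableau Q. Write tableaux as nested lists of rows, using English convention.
Insert each entry of the permutation into P by Schensted row insertion, recording in Q the position of each new cell.

Insert 6: appended to row 1. P = [[6]], Q = [[1]].
Insert 3: 3 bumps 6 from row 1; 6 starts row 2. P = [[3], [6]], Q = [[1], [2]].
Insert 2: 2 bumps 3 from row 1; 3 bumps 6 from row 2; 6 starts row 3. P = [[2], [3], [6]], Q = [[1], [2], [3]].
Insert 4: appended to row 1. P = [[2, 4], [3], [6]], Q = [[1, 4], [2], [3]].
Insert 7: appended to row 1. P = [[2, 4, 7], [3], [6]], Q = [[1, 4, 5], [2], [3]].
Insert 5: 5 bumps 7 from row 1; 7 appends to row 2. P = [[2, 4, 5], [3, 7], [6]], Q = [[1, 4, 5], [2, 6], [3]].
Insert 1: 1 bumps 2 from row 1; 2 bumps 3 from row 2; 3 bumps 6 from row 3; 6 starts row 4. P = [[1, 4, 5], [2, 7], [3], [6]], Q = [[1, 4, 5], [2, 6], [3], [7]].

So P = [[1, 4, 5], [2, 7], [3], [6]], Q = [[1, 4, 5], [2, 6], [3], [7]].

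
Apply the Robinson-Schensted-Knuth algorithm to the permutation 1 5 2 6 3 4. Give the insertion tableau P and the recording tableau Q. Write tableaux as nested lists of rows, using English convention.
P = [[1, 2, 3, 4], [5, 6]], Q = [[1, 2, 4, 6], [3, 5]]

Insert each entry of the permutation into P by Schensted row insertion, recording in Q the position of each new cell.

Insert 1: appended to row 1. P = [[1]].
Insert 5: appended to row 1. P = [[1, 5]].
Insert 2: 2 bumps 5 from row 1; 5 starts row 2. P = [[1, 2], [5]].
Insert 6: appended to row 1. P = [[1, 2, 6], [5]].
Insert 3: 3 bumps 6 from row 1; 6 appends to row 2. P = [[1, 2, 3], [5, 6]].
Insert 4: appended to row 1. P = [[1, 2, 3, 4], [5, 6]].

So P = [[1, 2, 3, 4], [5, 6]], Q = [[1, 2, 4, 6], [3, 5]].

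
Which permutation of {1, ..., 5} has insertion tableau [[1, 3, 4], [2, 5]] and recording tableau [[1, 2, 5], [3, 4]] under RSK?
Reverse the RSK construction: for i from n down to 1, find the cell of Q containing i, remove the entry at that cell from P, and reverse-bump it up through P; the value ejected from row 1 is w(i).

Step i=5: Q has 5 at row 1, column 3; remove that cell from P, ejecting 4. So w(5) = 4. P is now [[1, 3], [2, 5]].
Step i=4: Q has 4 at row 2, column 2; remove 5 from row 2 of P and reverse-bump: 5 enters row 1 and ejects 3. So w(4) = 3. P is now [[1, 5], [2]].
Step i=3: Q has 3 at row 2, column 1; remove 2 from row 2 of P and reverse-bump: 2 enters row 1 and ejects 1. So w(3) = 1. P is now [[2, 5]].
Step i=2: Q has 2 at row 1, column 2; remove that cell from P, ejecting 5. So w(2) = 5. P is now [[2]].
Step i=1: Q has 1 at row 1, column 1; remove that cell from P, ejecting 2. So w(1) = 2. P is now [].

So w = 2 5 1 3 4.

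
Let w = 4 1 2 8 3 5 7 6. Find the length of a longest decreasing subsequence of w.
3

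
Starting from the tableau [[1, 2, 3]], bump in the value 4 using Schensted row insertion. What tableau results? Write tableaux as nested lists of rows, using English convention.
4 is larger than every entry of row 1, so it is appended to row 1. The new tableau is [[1, 2, 3, 4]].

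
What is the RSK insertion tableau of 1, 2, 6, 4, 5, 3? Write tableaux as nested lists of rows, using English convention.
Insert 1: appended to row 1. P = [[1]].
Insert 2: appended to row 1. P = [[1, 2]].
Insert 6: appended to row 1. P = [[1, 2, 6]].
Insert 4: 4 bumps 6 from row 1; 6 starts row 2. P = [[1, 2, 4], [6]].
Insert 5: appended to row 1. P = [[1, 2, 4, 5], [6]].
Insert 3: 3 bumps 4 from row 1; 4 bumps 6 from row 2; 6 starts row 3. P = [[1, 2, 3, 5], [4], [6]].

So P = [[1, 2, 3, 5], [4], [6]].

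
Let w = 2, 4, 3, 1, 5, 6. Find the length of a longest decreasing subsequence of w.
3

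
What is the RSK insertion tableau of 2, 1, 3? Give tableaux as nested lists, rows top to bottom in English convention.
P = [[1, 3], [2]]

After inserting 2: P = [[2]].
After inserting 1: P = [[1], [2]].
After inserting 3: P = [[1, 3], [2]].

So P = [[1, 3], [2]].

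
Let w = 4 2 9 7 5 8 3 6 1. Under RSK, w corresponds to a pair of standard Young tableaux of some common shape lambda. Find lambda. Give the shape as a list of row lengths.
[3, 3, 1, 1, 1]

RSK row insertion gives P = [[1, 3, 6], [2, 5, 8], [4], [7], [9]], which has shape [3, 3, 1, 1, 1].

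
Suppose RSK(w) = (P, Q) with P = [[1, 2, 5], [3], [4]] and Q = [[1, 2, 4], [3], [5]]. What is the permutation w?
1 4 3 5 2

Reverse the RSK construction: for i from n down to 1, find the cell of Q containing i, remove the entry at that cell from P, and reverse-bump it up through P; the value ejected from row 1 is w(i).

Step i=5: Q has 5 at row 3, column 1; remove 4 from row 3 of P and reverse-bump: 4 enters row 2 and ejects 3; 3 enters row 1 and ejects 2. So w(5) = 2. P is now [[1, 3, 5], [4]].
Step i=4: Q has 4 at row 1, column 3; remove that cell from P, ejecting 5. So w(4) = 5. P is now [[1, 3], [4]].
Step i=3: Q has 3 at row 2, column 1; remove 4 from row 2 of P and reverse-bump: 4 enters row 1 and ejects 3. So w(3) = 3. P is now [[1, 4]].
Step i=2: Q has 2 at row 1, column 2; remove that cell from P, ejecting 4. So w(2) = 4. P is now [[1]].
Step i=1: Q has 1 at row 1, column 1; remove that cell from P, ejecting 1. So w(1) = 1. P is now [].

So w = 1 4 3 5 2.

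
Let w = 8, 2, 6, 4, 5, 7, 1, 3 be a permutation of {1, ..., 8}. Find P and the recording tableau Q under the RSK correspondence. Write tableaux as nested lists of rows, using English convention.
Insert each entry of the permutation into P by Schensted row insertion, recording in Q the position of each new cell.

After inserting 8: P = [[8]].
After inserting 2: P = [[2], [8]].
After inserting 6: P = [[2, 6], [8]].
After inserting 4: P = [[2, 4], [6], [8]].
After inserting 5: P = [[2, 4, 5], [6], [8]].
After inserting 7: P = [[2, 4, 5, 7], [6], [8]].
After inserting 1: P = [[1, 4, 5, 7], [2], [6], [8]].
After inserting 3: P = [[1, 3, 5, 7], [2, 4], [6], [8]].

So P = [[1, 3, 5, 7], [2, 4], [6], [8]], Q = [[1, 3, 5, 6], [2, 8], [4], [7]].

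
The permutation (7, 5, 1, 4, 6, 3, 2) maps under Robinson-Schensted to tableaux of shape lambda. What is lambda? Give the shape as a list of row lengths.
Row-insert each entry into an empty tableau.

After inserting 7: P = [[7]].
After inserting 5: P = [[5], [7]].
After inserting 1: P = [[1], [5], [7]].
After inserting 4: P = [[1, 4], [5], [7]].
After inserting 6: P = [[1, 4, 6], [5], [7]].
After inserting 3: P = [[1, 3, 6], [4], [5], [7]].
After inserting 2: P = [[1, 2, 6], [3], [4], [5], [7]].

The final insertion tableau P = [[1, 2, 6], [3], [4], [5], [7]] has shape [3, 1, 1, 1, 1].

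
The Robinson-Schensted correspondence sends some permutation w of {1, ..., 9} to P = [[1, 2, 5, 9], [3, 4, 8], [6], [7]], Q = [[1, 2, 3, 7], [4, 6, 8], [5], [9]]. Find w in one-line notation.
Reverse RSK: for i = n, n-1, ..., 1, locate i in Q, remove the corresponding corner cell from P, and reverse-bump its entry up through P; the value ejected from row 1 is w(i).

So w = 3 7 8 6 1 4 9 5 2.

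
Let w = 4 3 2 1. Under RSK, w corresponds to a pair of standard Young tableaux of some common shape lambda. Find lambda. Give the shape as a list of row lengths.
RSK row insertion gives P = [[1], [2], [3], [4]], which has shape [1, 1, 1, 1].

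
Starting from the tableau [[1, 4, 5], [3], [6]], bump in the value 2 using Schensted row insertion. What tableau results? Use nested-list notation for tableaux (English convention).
In row 1, 2 replaces 4 (the leftmost entry greater than 2); 4 is bumped to row 2. 4 is appended to row 2. The new tableau is [[1, 2, 5], [3, 4], [6]].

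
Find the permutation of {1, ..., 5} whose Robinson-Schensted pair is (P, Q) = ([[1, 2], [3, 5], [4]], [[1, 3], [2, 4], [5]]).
Reverse RSK: for i = n, n-1, ..., 1, locate i in Q, remove the corresponding corner cell from P, and reverse-bump its entry up through P; the value ejected from row 1 is w(i).

So w = 4 1 5 3 2.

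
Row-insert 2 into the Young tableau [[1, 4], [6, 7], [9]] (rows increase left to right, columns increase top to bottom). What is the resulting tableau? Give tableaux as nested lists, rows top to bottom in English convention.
In row 1, 2 replaces 4 (the leftmost entry greater than 2); 4 is bumped to row 2. In row 2, 4 replaces 6 (the leftmost entry greater than 4); 6 is bumped to row 3. In row 3, 6 replaces 9 (the leftmost entry greater than 6); 9 is bumped to row 4. 9 starts a new row 4. The new tableau is [[1, 2], [4, 7], [6], [9]].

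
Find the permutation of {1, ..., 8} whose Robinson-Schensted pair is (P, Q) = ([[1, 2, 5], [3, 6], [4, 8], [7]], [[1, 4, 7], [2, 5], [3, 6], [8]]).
7 4 1 8 6 3 5 2

Reverse the RSK construction: for i from n down to 1, find the cell of Q containing i, remove the entry at that cell from P, and reverse-bump it up through P; the value ejected from row 1 is w(i).

Step i=8: Q has 8 at row 4, column 1; remove 7 from row 4 of P and reverse-bump: 7 enters row 3 and ejects 4; 4 enters row 2 and ejects 3; 3 enters row 1 and ejects 2. So w(8) = 2. P is now [[1, 3, 5], [4, 6], [7, 8]].
Step i=7: Q has 7 at row 1, column 3; remove that cell from P, ejecting 5. So w(7) = 5. P is now [[1, 3], [4, 6], [7, 8]].
Step i=6: Q has 6 at row 3, column 2; remove 8 from row 3 of P and reverse-bump: 8 enters row 2 and ejects 6; 6 enters row 1 and ejects 3. So w(6) = 3. P is now [[1, 6], [4, 8], [7]].
Step i=5: Q has 5 at row 2, column 2; remove 8 from row 2 of P and reverse-bump: 8 enters row 1 and ejects 6. So w(5) = 6. P is now [[1, 8], [4], [7]].
Step i=4: Q has 4 at row 1, column 2; remove that cell from P, ejecting 8. So w(4) = 8. P is now [[1], [4], [7]].
Step i=3: Q has 3 at row 3, column 1; remove 7 from row 3 of P and reverse-bump: 7 enters row 2 and ejects 4; 4 enters row 1 and ejects 1. So w(3) = 1. P is now [[4], [7]].
Step i=2: Q has 2 at row 2, column 1; remove 7 from row 2 of P and reverse-bump: 7 enters row 1 and ejects 4. So w(2) = 4. P is now [[7]].
Step i=1: Q has 1 at row 1, column 1; remove that cell from P, ejecting 7. So w(1) = 7. P is now [].

So w = 7 4 1 8 6 3 5 2.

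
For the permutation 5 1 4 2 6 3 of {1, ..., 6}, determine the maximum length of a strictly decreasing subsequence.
3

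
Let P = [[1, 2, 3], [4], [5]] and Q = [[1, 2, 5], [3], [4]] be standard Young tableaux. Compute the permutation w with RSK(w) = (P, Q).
1 5 4 2 3

Reverse the RSK construction: for i from n down to 1, find the cell of Q containing i, remove the entry at that cell from P, and reverse-bump it up through P; the value ejected from row 1 is w(i).

Step i=5: Q has 5 at row 1, column 3; remove that cell from P, ejecting 3. So w(5) = 3. P is now [[1, 2], [4], [5]].
Step i=4: Q has 4 at row 3, column 1; remove 5 from row 3 of P and reverse-bump: 5 enters row 2 and ejects 4; 4 enters row 1 and ejects 2. So w(4) = 2. P is now [[1, 4], [5]].
Step i=3: Q has 3 at row 2, column 1; remove 5 from row 2 of P and reverse-bump: 5 enters row 1 and ejects 4. So w(3) = 4. P is now [[1, 5]].
Step i=2: Q has 2 at row 1, column 2; remove that cell from P, ejecting 5. So w(2) = 5. P is now [[1]].
Step i=1: Q has 1 at row 1, column 1; remove that cell from P, ejecting 1. So w(1) = 1. P is now [].

So w = 1 5 4 2 3.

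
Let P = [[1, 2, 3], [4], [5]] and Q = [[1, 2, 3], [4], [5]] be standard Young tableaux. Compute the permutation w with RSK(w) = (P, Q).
1 2 5 4 3

Reverse the RSK construction: for i from n down to 1, find the cell of Q containing i, remove the entry at that cell from P, and reverse-bump it up through P; the value ejected from row 1 is w(i).

Step i=5: Q has 5 at row 3, column 1; remove 5 from row 3 of P and reverse-bump: 5 enters row 2 and ejects 4; 4 enters row 1 and ejects 3. So w(5) = 3. P is now [[1, 2, 4], [5]].
Step i=4: Q has 4 at row 2, column 1; remove 5 from row 2 of P and reverse-bump: 5 enters row 1 and ejects 4. So w(4) = 4. P is now [[1, 2, 5]].
Step i=3: Q has 3 at row 1, column 3; remove that cell from P, ejecting 5. So w(3) = 5. P is now [[1, 2]].
Step i=2: Q has 2 at row 1, column 2; remove that cell from P, ejecting 2. So w(2) = 2. P is now [[1]].
Step i=1: Q has 1 at row 1, column 1; remove that cell from P, ejecting 1. So w(1) = 1. P is now [].

So w = 1 2 5 4 3.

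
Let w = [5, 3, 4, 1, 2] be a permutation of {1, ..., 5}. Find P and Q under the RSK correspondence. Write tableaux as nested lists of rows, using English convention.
P = [[1, 2], [3, 4], [5]], Q = [[1, 3], [2, 5], [4]]

Insert each entry of the permutation into P by Schensted row insertion, recording in Q the position of each new cell.

Insert 5: appended to row 1. P = [[5]], Q = [[1]].
Insert 3: 3 bumps 5 from row 1; 5 starts row 2. P = [[3], [5]], Q = [[1], [2]].
Insert 4: appended to row 1. P = [[3, 4], [5]], Q = [[1, 3], [2]].
Insert 1: 1 bumps 3 from row 1; 3 bumps 5 from row 2; 5 starts row 3. P = [[1, 4], [3], [5]], Q = [[1, 3], [2], [4]].
Insert 2: 2 bumps 4 from row 1; 4 appends to row 2. P = [[1, 2], [3, 4], [5]], Q = [[1, 3], [2, 5], [4]].

So P = [[1, 2], [3, 4], [5]], Q = [[1, 3], [2, 5], [4]].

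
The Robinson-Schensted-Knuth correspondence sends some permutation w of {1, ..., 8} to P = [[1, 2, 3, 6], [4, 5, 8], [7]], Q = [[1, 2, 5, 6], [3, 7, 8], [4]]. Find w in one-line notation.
1 7 4 2 5 8 3 6

Reverse the RSK construction: for i from n down to 1, find the cell of Q containing i, remove the entry at that cell from P, and reverse-bump it up through P; the value ejected from row 1 is w(i).

Step i=8: Q has 8 at row 2, column 3; remove 8 from row 2 of P and reverse-bump: 8 enters row 1 and ejects 6. So w(8) = 6. P is now [[1, 2, 3, 8], [4, 5], [7]].
Step i=7: Q has 7 at row 2, column 2; remove 5 from row 2 of P and reverse-bump: 5 enters row 1 and ejects 3. So w(7) = 3. P is now [[1, 2, 5, 8], [4], [7]].
Step i=6: Q has 6 at row 1, column 4; remove that cell from P, ejecting 8. So w(6) = 8. P is now [[1, 2, 5], [4], [7]].
Step i=5: Q has 5 at row 1, column 3; remove that cell from P, ejecting 5. So w(5) = 5. P is now [[1, 2], [4], [7]].
Step i=4: Q has 4 at row 3, column 1; remove 7 from row 3 of P and reverse-bump: 7 enters row 2 and ejects 4; 4 enters row 1 and ejects 2. So w(4) = 2. P is now [[1, 4], [7]].
Step i=3: Q has 3 at row 2, column 1; remove 7 from row 2 of P and reverse-bump: 7 enters row 1 and ejects 4. So w(3) = 4. P is now [[1, 7]].
Step i=2: Q has 2 at row 1, column 2; remove that cell from P, ejecting 7. So w(2) = 7. P is now [[1]].
Step i=1: Q has 1 at row 1, column 1; remove that cell from P, ejecting 1. So w(1) = 1. P is now [].

So w = 1 7 4 2 5 8 3 6.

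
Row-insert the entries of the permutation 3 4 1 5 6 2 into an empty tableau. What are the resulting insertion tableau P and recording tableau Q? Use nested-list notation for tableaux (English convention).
Insert each entry of the permutation into P by Schensted row insertion, recording in Q the position of each new cell.

Insert 3: appended to row 1. P = [[3]].
Insert 4: appended to row 1. P = [[3, 4]].
Insert 1: 1 bumps 3 from row 1; 3 starts row 2. P = [[1, 4], [3]].
Insert 5: appended to row 1. P = [[1, 4, 5], [3]].
Insert 6: appended to row 1. P = [[1, 4, 5, 6], [3]].
Insert 2: 2 bumps 4 from row 1; 4 appends to row 2. P = [[1, 2, 5, 6], [3, 4]].

So P = [[1, 2, 5, 6], [3, 4]], Q = [[1, 2, 4, 5], [3, 6]].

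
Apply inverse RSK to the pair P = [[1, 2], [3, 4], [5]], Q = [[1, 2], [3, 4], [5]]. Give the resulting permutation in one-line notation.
Reverse RSK: for i = n, n-1, ..., 1, locate i in Q, remove the corresponding corner cell from P, and reverse-bump its entry up through P; the value ejected from row 1 is w(i).

So w = 3 5 1 4 2.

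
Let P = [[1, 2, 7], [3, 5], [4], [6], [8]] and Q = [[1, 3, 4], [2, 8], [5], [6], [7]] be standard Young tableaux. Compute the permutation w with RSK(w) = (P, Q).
8 4 6 7 5 3 1 2

Reverse the RSK construction: for i from n down to 1, find the cell of Q containing i, remove the entry at that cell from P, and reverse-bump it up through P; the value ejected from row 1 is w(i).

Step i=8: Q has 8 at row 2, column 2; remove 5 from row 2 of P and reverse-bump: 5 enters row 1 and ejects 2. So w(8) = 2. P is now [[1, 5, 7], [3], [4], [6], [8]].
Step i=7: Q has 7 at row 5, column 1; remove 8 from row 5 of P and reverse-bump: 8 enters row 4 and ejects 6; 6 enters row 3 and ejects 4; 4 enters row 2 and ejects 3; 3 enters row 1 and ejects 1. So w(7) = 1. P is now [[3, 5, 7], [4], [6], [8]].
Step i=6: Q has 6 at row 4, column 1; remove 8 from row 4 of P and reverse-bump: 8 enters row 3 and ejects 6; 6 enters row 2 and ejects 4; 4 enters row 1 and ejects 3. So w(6) = 3. P is now [[4, 5, 7], [6], [8]].
Step i=5: Q has 5 at row 3, column 1; remove 8 from row 3 of P and reverse-bump: 8 enters row 2 and ejects 6; 6 enters row 1 and ejects 5. So w(5) = 5. P is now [[4, 6, 7], [8]].
Step i=4: Q has 4 at row 1, column 3; remove that cell from P, ejecting 7. So w(4) = 7. P is now [[4, 6], [8]].
Step i=3: Q has 3 at row 1, column 2; remove that cell from P, ejecting 6. So w(3) = 6. P is now [[4], [8]].
Step i=2: Q has 2 at row 2, column 1; remove 8 from row 2 of P and reverse-bump: 8 enters row 1 and ejects 4. So w(2) = 4. P is now [[8]].
Step i=1: Q has 1 at row 1, column 1; remove that cell from P, ejecting 8. So w(1) = 8. P is now [].

So w = 8 4 6 7 5 3 1 2.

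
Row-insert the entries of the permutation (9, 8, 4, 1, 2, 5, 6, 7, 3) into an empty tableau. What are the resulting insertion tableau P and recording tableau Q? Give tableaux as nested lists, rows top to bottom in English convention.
P = [[1, 2, 3, 6, 7], [4, 5], [8], [9]], Q = [[1, 5, 6, 7, 8], [2, 9], [3], [4]]

Insert each entry of the permutation into P by Schensted row insertion, recording in Q the position of each new cell.

Insert 9: appended to row 1. P = [[9]].
Insert 8: 8 bumps 9 from row 1; 9 starts row 2. P = [[8], [9]].
Insert 4: 4 bumps 8 from row 1; 8 bumps 9 from row 2; 9 starts row 3. P = [[4], [8], [9]].
Insert 1: 1 bumps 4 from row 1; 4 bumps 8 from row 2; 8 bumps 9 from row 3; 9 starts row 4. P = [[1], [4], [8], [9]].
Insert 2: appended to row 1. P = [[1, 2], [4], [8], [9]].
Insert 5: appended to row 1. P = [[1, 2, 5], [4], [8], [9]].
Insert 6: appended to row 1. P = [[1, 2, 5, 6], [4], [8], [9]].
Insert 7: appended to row 1. P = [[1, 2, 5, 6, 7], [4], [8], [9]].
Insert 3: 3 bumps 5 from row 1; 5 appends to row 2. P = [[1, 2, 3, 6, 7], [4, 5], [8], [9]].

So P = [[1, 2, 3, 6, 7], [4, 5], [8], [9]], Q = [[1, 5, 6, 7, 8], [2, 9], [3], [4]].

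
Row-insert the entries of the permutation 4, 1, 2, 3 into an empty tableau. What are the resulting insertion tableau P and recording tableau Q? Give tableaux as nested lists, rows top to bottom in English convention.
P = [[1, 2, 3], [4]], Q = [[1, 3, 4], [2]]

Insert each entry of the permutation into P by Schensted row insertion, recording in Q the position of each new cell.

Insert 4: appended to row 1. P = [[4]].
Insert 1: 1 bumps 4 from row 1; 4 starts row 2. P = [[1], [4]].
Insert 2: appended to row 1. P = [[1, 2], [4]].
Insert 3: appended to row 1. P = [[1, 2, 3], [4]].

So P = [[1, 2, 3], [4]], Q = [[1, 3, 4], [2]].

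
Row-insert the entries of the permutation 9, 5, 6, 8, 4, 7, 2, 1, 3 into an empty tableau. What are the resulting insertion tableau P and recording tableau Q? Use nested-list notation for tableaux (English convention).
P = [[1, 3, 7], [2, 6], [4, 8], [5], [9]], Q = [[1, 3, 4], [2, 6], [5, 9], [7], [8]]

Insert each entry of the permutation into P by Schensted row insertion, recording in Q the position of each new cell.

Insert 9: appended to row 1. P = [[9]], Q = [[1]].
Insert 5: 5 bumps 9 from row 1; 9 starts row 2. P = [[5], [9]], Q = [[1], [2]].
Insert 6: appended to row 1. P = [[5, 6], [9]], Q = [[1, 3], [2]].
Insert 8: appended to row 1. P = [[5, 6, 8], [9]], Q = [[1, 3, 4], [2]].
Insert 4: 4 bumps 5 from row 1; 5 bumps 9 from row 2; 9 starts row 3. P = [[4, 6, 8], [5], [9]], Q = [[1, 3, 4], [2], [5]].
Insert 7: 7 bumps 8 from row 1; 8 appends to row 2. P = [[4, 6, 7], [5, 8], [9]], Q = [[1, 3, 4], [2, 6], [5]].
Insert 2: 2 bumps 4 from row 1; 4 bumps 5 from row 2; 5 bumps 9 from row 3; 9 starts row 4. P = [[2, 6, 7], [4, 8], [5], [9]], Q = [[1, 3, 4], [2, 6], [5], [7]].
Insert 1: 1 bumps 2 from row 1; 2 bumps 4 from row 2; 4 bumps 5 from row 3; 5 bumps 9 from row 4; 9 starts row 5. P = [[1, 6, 7], [2, 8], [4], [5], [9]], Q = [[1, 3, 4], [2, 6], [5], [7], [8]].
Insert 3: 3 bumps 6 from row 1; 6 bumps 8 from row 2; 8 appends to row 3. P = [[1, 3, 7], [2, 6], [4, 8], [5], [9]], Q = [[1, 3, 4], [2, 6], [5, 9], [7], [8]].

So P = [[1, 3, 7], [2, 6], [4, 8], [5], [9]], Q = [[1, 3, 4], [2, 6], [5, 9], [7], [8]].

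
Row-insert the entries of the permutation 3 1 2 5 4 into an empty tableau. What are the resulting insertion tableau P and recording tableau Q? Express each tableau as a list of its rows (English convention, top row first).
P = [[1, 2, 4], [3, 5]], Q = [[1, 3, 4], [2, 5]]

Insert each entry of the permutation into P by Schensted row insertion, recording in Q the position of each new cell.

Insert 3: appended to row 1. P = [[3]].
Insert 1: 1 bumps 3 from row 1; 3 starts row 2. P = [[1], [3]].
Insert 2: appended to row 1. P = [[1, 2], [3]].
Insert 5: appended to row 1. P = [[1, 2, 5], [3]].
Insert 4: 4 bumps 5 from row 1; 5 appends to row 2. P = [[1, 2, 4], [3, 5]].

So P = [[1, 2, 4], [3, 5]], Q = [[1, 3, 4], [2, 5]].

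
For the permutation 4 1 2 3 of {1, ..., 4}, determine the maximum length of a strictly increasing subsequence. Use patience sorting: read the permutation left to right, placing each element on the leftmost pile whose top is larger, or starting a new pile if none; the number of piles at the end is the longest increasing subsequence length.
3

4: new pile. tops = [4]
1: onto pile 1 (replacing 4). tops = [1]
2: new pile. tops = [1, 2]
3: new pile. tops = [1, 2, 3]

3 piles, so the longest increasing subsequence has length 3.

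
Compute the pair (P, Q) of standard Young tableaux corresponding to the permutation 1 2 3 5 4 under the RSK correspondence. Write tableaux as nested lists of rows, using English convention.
Insert each entry of the permutation into P by Schensted row insertion, recording in Q the position of each new cell.

After inserting 1: P = [[1]].
After inserting 2: P = [[1, 2]].
After inserting 3: P = [[1, 2, 3]].
After inserting 5: P = [[1, 2, 3, 5]].
After inserting 4: P = [[1, 2, 3, 4], [5]].

So P = [[1, 2, 3, 4], [5]], Q = [[1, 2, 3, 4], [5]].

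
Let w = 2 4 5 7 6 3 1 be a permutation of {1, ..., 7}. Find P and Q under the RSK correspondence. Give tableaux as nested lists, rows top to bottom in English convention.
P = [[1, 3, 5, 6], [2], [4], [7]], Q = [[1, 2, 3, 4], [5], [6], [7]]

Insert each entry of the permutation into P by Schensted row insertion, recording in Q the position of each new cell.

Insert 2: appended to row 1. P = [[2]].
Insert 4: appended to row 1. P = [[2, 4]].
Insert 5: appended to row 1. P = [[2, 4, 5]].
Insert 7: appended to row 1. P = [[2, 4, 5, 7]].
Insert 6: 6 bumps 7 from row 1; 7 starts row 2. P = [[2, 4, 5, 6], [7]].
Insert 3: 3 bumps 4 from row 1; 4 bumps 7 from row 2; 7 starts row 3. P = [[2, 3, 5, 6], [4], [7]].
Insert 1: 1 bumps 2 from row 1; 2 bumps 4 from row 2; 4 bumps 7 from row 3; 7 starts row 4. P = [[1, 3, 5, 6], [2], [4], [7]].

So P = [[1, 3, 5, 6], [2], [4], [7]], Q = [[1, 2, 3, 4], [5], [6], [7]].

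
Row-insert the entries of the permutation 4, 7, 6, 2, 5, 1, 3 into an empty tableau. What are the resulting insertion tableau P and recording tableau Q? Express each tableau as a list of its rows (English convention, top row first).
Insert each entry of the permutation into P by Schensted row insertion, recording in Q the position of each new cell.

After inserting 4: P = [[4]].
After inserting 7: P = [[4, 7]].
After inserting 6: P = [[4, 6], [7]].
After inserting 2: P = [[2, 6], [4], [7]].
After inserting 5: P = [[2, 5], [4, 6], [7]].
After inserting 1: P = [[1, 5], [2, 6], [4], [7]].
After inserting 3: P = [[1, 3], [2, 5], [4, 6], [7]].

So P = [[1, 3], [2, 5], [4, 6], [7]], Q = [[1, 2], [3, 5], [4, 7], [6]].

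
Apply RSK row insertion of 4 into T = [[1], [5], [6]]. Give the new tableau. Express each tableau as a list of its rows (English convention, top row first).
4 is larger than every entry of row 1, so it is appended to row 1. The new tableau is [[1, 4], [5], [6]].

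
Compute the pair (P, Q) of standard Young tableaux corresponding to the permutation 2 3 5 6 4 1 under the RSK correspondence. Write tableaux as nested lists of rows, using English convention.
P = [[1, 3, 4, 6], [2], [5]], Q = [[1, 2, 3, 4], [5], [6]]

Insert each entry of the permutation into P by Schensted row insertion, recording in Q the position of each new cell.

Insert 2: appended to row 1. P = [[2]], Q = [[1]].
Insert 3: appended to row 1. P = [[2, 3]], Q = [[1, 2]].
Insert 5: appended to row 1. P = [[2, 3, 5]], Q = [[1, 2, 3]].
Insert 6: appended to row 1. P = [[2, 3, 5, 6]], Q = [[1, 2, 3, 4]].
Insert 4: 4 bumps 5 from row 1; 5 starts row 2. P = [[2, 3, 4, 6], [5]], Q = [[1, 2, 3, 4], [5]].
Insert 1: 1 bumps 2 from row 1; 2 bumps 5 from row 2; 5 starts row 3. P = [[1, 3, 4, 6], [2], [5]], Q = [[1, 2, 3, 4], [5], [6]].

So P = [[1, 3, 4, 6], [2], [5]], Q = [[1, 2, 3, 4], [5], [6]].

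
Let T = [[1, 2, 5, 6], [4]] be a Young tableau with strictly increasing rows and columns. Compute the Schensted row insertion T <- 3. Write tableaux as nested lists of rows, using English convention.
In row 1, 3 replaces 5 (the leftmost entry greater than 3); 5 is bumped to row 2. 5 is appended to row 2. The new tableau is [[1, 2, 3, 6], [4, 5]].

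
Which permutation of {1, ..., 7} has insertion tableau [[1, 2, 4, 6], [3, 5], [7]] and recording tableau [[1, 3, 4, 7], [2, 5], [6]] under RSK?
3 1 2 7 5 4 6

Reverse the RSK construction: for i from n down to 1, find the cell of Q containing i, remove the entry at that cell from P, and reverse-bump it up through P; the value ejected from row 1 is w(i).

Step i=7: Q has 7 at row 1, column 4; remove that cell from P, ejecting 6. So w(7) = 6. P is now [[1, 2, 4], [3, 5], [7]].
Step i=6: Q has 6 at row 3, column 1; remove 7 from row 3 of P and reverse-bump: 7 enters row 2 and ejects 5; 5 enters row 1 and ejects 4. So w(6) = 4. P is now [[1, 2, 5], [3, 7]].
Step i=5: Q has 5 at row 2, column 2; remove 7 from row 2 of P and reverse-bump: 7 enters row 1 and ejects 5. So w(5) = 5. P is now [[1, 2, 7], [3]].
Step i=4: Q has 4 at row 1, column 3; remove that cell from P, ejecting 7. So w(4) = 7. P is now [[1, 2], [3]].
Step i=3: Q has 3 at row 1, column 2; remove that cell from P, ejecting 2. So w(3) = 2. P is now [[1], [3]].
Step i=2: Q has 2 at row 2, column 1; remove 3 from row 2 of P and reverse-bump: 3 enters row 1 and ejects 1. So w(2) = 1. P is now [[3]].
Step i=1: Q has 1 at row 1, column 1; remove that cell from P, ejecting 3. So w(1) = 3. P is now [].

So w = 3 1 2 7 5 4 6.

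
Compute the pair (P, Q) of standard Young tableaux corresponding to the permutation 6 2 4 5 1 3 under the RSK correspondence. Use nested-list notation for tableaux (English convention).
Insert each entry of the permutation into P by Schensted row insertion, recording in Q the position of each new cell.

Insert 6: appended to row 1. P = [[6]].
Insert 2: 2 bumps 6 from row 1; 6 starts row 2. P = [[2], [6]].
Insert 4: appended to row 1. P = [[2, 4], [6]].
Insert 5: appended to row 1. P = [[2, 4, 5], [6]].
Insert 1: 1 bumps 2 from row 1; 2 bumps 6 from row 2; 6 starts row 3. P = [[1, 4, 5], [2], [6]].
Insert 3: 3 bumps 4 from row 1; 4 appends to row 2. P = [[1, 3, 5], [2, 4], [6]].

So P = [[1, 3, 5], [2, 4], [6]], Q = [[1, 3, 4], [2, 6], [5]].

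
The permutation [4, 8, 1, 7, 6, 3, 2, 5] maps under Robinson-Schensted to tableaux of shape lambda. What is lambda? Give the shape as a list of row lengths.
Row-insert each entry into an empty tableau.

After inserting 4: P = [[4]].
After inserting 8: P = [[4, 8]].
After inserting 1: P = [[1, 8], [4]].
After inserting 7: P = [[1, 7], [4, 8]].
After inserting 6: P = [[1, 6], [4, 7], [8]].
After inserting 3: P = [[1, 3], [4, 6], [7], [8]].
After inserting 2: P = [[1, 2], [3, 6], [4], [7], [8]].
After inserting 5: P = [[1, 2, 5], [3, 6], [4], [7], [8]].

The final insertion tableau P = [[1, 2, 5], [3, 6], [4], [7], [8]] has shape [3, 2, 1, 1, 1].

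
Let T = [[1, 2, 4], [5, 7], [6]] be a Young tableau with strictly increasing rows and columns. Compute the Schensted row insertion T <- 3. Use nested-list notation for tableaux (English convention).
[[1, 2, 3], [4, 7], [5], [6]]

In row 1, 3 replaces 4 (the leftmost entry greater than 3); 4 is bumped to row 2. In row 2, 4 replaces 5 (the leftmost entry greater than 4); 5 is bumped to row 3. In row 3, 5 replaces 6 (the leftmost entry greater than 5); 6 is bumped to row 4. 6 starts a new row 4. The new tableau is [[1, 2, 3], [4, 7], [5], [6]].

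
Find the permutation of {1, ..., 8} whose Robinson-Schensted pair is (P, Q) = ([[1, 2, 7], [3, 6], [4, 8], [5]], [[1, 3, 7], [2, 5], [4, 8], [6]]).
5 4 8 3 6 1 7 2

Reverse the RSK construction: for i from n down to 1, find the cell of Q containing i, remove the entry at that cell from P, and reverse-bump it up through P; the value ejected from row 1 is w(i).

Step i=8: Q has 8 at row 3, column 2; remove 8 from row 3 of P and reverse-bump: 8 enters row 2 and ejects 6; 6 enters row 1 and ejects 2. So w(8) = 2. P is now [[1, 6, 7], [3, 8], [4], [5]].
Step i=7: Q has 7 at row 1, column 3; remove that cell from P, ejecting 7. So w(7) = 7. P is now [[1, 6], [3, 8], [4], [5]].
Step i=6: Q has 6 at row 4, column 1; remove 5 from row 4 of P and reverse-bump: 5 enters row 3 and ejects 4; 4 enters row 2 and ejects 3; 3 enters row 1 and ejects 1. So w(6) = 1. P is now [[3, 6], [4, 8], [5]].
Step i=5: Q has 5 at row 2, column 2; remove 8 from row 2 of P and reverse-bump: 8 enters row 1 and ejects 6. So w(5) = 6. P is now [[3, 8], [4], [5]].
Step i=4: Q has 4 at row 3, column 1; remove 5 from row 3 of P and reverse-bump: 5 enters row 2 and ejects 4; 4 enters row 1 and ejects 3. So w(4) = 3. P is now [[4, 8], [5]].
Step i=3: Q has 3 at row 1, column 2; remove that cell from P, ejecting 8. So w(3) = 8. P is now [[4], [5]].
Step i=2: Q has 2 at row 2, column 1; remove 5 from row 2 of P and reverse-bump: 5 enters row 1 and ejects 4. So w(2) = 4. P is now [[5]].
Step i=1: Q has 1 at row 1, column 1; remove that cell from P, ejecting 5. So w(1) = 5. P is now [].

So w = 5 4 8 3 6 1 7 2.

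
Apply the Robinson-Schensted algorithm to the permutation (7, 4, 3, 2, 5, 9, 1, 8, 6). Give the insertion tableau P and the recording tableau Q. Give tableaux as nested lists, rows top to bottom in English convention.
Insert each entry of the permutation into P by Schensted row insertion, recording in Q the position of each new cell.

Insert 7: appended to row 1. P = [[7]], Q = [[1]].
Insert 4: 4 bumps 7 from row 1; 7 starts row 2. P = [[4], [7]], Q = [[1], [2]].
Insert 3: 3 bumps 4 from row 1; 4 bumps 7 from row 2; 7 starts row 3. P = [[3], [4], [7]], Q = [[1], [2], [3]].
Insert 2: 2 bumps 3 from row 1; 3 bumps 4 from row 2; 4 bumps 7 from row 3; 7 starts row 4. P = [[2], [3], [4], [7]], Q = [[1], [2], [3], [4]].
Insert 5: appended to row 1. P = [[2, 5], [3], [4], [7]], Q = [[1, 5], [2], [3], [4]].
Insert 9: appended to row 1. P = [[2, 5, 9], [3], [4], [7]], Q = [[1, 5, 6], [2], [3], [4]].
Insert 1: 1 bumps 2 from row 1; 2 bumps 3 from row 2; 3 bumps 4 from row 3; 4 bumps 7 from row 4; 7 starts row 5. P = [[1, 5, 9], [2], [3], [4], [7]], Q = [[1, 5, 6], [2], [3], [4], [7]].
Insert 8: 8 bumps 9 from row 1; 9 appends to row 2. P = [[1, 5, 8], [2, 9], [3], [4], [7]], Q = [[1, 5, 6], [2, 8], [3], [4], [7]].
Insert 6: 6 bumps 8 from row 1; 8 bumps 9 from row 2; 9 appends to row 3. P = [[1, 5, 6], [2, 8], [3, 9], [4], [7]], Q = [[1, 5, 6], [2, 8], [3, 9], [4], [7]].

So P = [[1, 5, 6], [2, 8], [3, 9], [4], [7]], Q = [[1, 5, 6], [2, 8], [3, 9], [4], [7]].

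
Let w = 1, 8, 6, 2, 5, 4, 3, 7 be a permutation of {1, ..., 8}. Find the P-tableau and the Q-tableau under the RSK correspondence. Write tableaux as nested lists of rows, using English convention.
P = [[1, 2, 3, 7], [4], [5], [6], [8]], Q = [[1, 2, 5, 8], [3], [4], [6], [7]]

Insert each entry of the permutation into P by Schensted row insertion, recording in Q the position of each new cell.

After inserting 1: P = [[1]].
After inserting 8: P = [[1, 8]].
After inserting 6: P = [[1, 6], [8]].
After inserting 2: P = [[1, 2], [6], [8]].
After inserting 5: P = [[1, 2, 5], [6], [8]].
After inserting 4: P = [[1, 2, 4], [5], [6], [8]].
After inserting 3: P = [[1, 2, 3], [4], [5], [6], [8]].
After inserting 7: P = [[1, 2, 3, 7], [4], [5], [6], [8]].

So P = [[1, 2, 3, 7], [4], [5], [6], [8]], Q = [[1, 2, 5, 8], [3], [4], [6], [7]].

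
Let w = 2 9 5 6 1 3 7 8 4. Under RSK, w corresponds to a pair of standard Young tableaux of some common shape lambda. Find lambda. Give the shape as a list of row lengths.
[5, 3, 1]

Row-insert each entry into an empty tableau.

After inserting 2: P = [[2]].
After inserting 9: P = [[2, 9]].
After inserting 5: P = [[2, 5], [9]].
After inserting 6: P = [[2, 5, 6], [9]].
After inserting 1: P = [[1, 5, 6], [2], [9]].
After inserting 3: P = [[1, 3, 6], [2, 5], [9]].
After inserting 7: P = [[1, 3, 6, 7], [2, 5], [9]].
After inserting 8: P = [[1, 3, 6, 7, 8], [2, 5], [9]].
After inserting 4: P = [[1, 3, 4, 7, 8], [2, 5, 6], [9]].

The final insertion tableau P = [[1, 3, 4, 7, 8], [2, 5, 6], [9]] has shape [5, 3, 1].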